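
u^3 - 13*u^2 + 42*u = u*(u - 7)*(u - 6)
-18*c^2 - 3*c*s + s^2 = (-6*c + s)*(3*c + s)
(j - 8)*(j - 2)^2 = j^3 - 12*j^2 + 36*j - 32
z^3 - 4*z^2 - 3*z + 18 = (z - 3)^2*(z + 2)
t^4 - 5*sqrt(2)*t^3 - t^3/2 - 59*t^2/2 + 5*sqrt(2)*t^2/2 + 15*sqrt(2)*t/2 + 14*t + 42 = (t - 3/2)*(t + 1)*(t - 7*sqrt(2))*(t + 2*sqrt(2))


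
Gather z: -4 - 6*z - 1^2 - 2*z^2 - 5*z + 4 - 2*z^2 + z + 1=-4*z^2 - 10*z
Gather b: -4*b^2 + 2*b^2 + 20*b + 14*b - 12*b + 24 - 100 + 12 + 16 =-2*b^2 + 22*b - 48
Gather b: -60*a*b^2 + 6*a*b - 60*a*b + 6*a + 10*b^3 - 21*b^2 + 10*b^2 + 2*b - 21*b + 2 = 6*a + 10*b^3 + b^2*(-60*a - 11) + b*(-54*a - 19) + 2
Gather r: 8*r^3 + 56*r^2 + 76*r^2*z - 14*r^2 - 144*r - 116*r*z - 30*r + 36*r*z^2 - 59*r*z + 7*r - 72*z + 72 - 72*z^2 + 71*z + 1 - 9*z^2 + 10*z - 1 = 8*r^3 + r^2*(76*z + 42) + r*(36*z^2 - 175*z - 167) - 81*z^2 + 9*z + 72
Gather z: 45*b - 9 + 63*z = 45*b + 63*z - 9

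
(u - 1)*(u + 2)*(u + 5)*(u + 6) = u^4 + 12*u^3 + 39*u^2 + 8*u - 60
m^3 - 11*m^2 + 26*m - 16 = (m - 8)*(m - 2)*(m - 1)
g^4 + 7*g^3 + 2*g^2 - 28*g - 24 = (g - 2)*(g + 1)*(g + 2)*(g + 6)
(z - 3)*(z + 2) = z^2 - z - 6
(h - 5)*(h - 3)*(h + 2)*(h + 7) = h^4 + h^3 - 43*h^2 + 23*h + 210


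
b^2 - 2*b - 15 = (b - 5)*(b + 3)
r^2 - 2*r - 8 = (r - 4)*(r + 2)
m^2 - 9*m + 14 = (m - 7)*(m - 2)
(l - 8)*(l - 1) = l^2 - 9*l + 8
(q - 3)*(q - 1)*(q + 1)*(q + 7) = q^4 + 4*q^3 - 22*q^2 - 4*q + 21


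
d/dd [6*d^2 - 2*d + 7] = 12*d - 2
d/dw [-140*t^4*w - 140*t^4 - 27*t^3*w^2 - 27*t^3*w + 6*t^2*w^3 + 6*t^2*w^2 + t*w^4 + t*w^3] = t*(-140*t^3 - 54*t^2*w - 27*t^2 + 18*t*w^2 + 12*t*w + 4*w^3 + 3*w^2)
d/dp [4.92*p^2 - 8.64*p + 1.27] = 9.84*p - 8.64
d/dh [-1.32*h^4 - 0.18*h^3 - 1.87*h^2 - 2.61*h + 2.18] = -5.28*h^3 - 0.54*h^2 - 3.74*h - 2.61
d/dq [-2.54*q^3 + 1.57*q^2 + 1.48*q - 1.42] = -7.62*q^2 + 3.14*q + 1.48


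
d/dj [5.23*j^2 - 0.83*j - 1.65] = 10.46*j - 0.83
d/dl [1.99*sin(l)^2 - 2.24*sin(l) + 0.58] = (3.98*sin(l) - 2.24)*cos(l)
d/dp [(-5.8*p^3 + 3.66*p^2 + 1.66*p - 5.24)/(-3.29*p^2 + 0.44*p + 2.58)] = (19.082*p^4 - 5.104*p^3 - 37.8202*p^2 - 15.5936*p + 6.5884)/(10.8241*p^4 - 2.8952*p^3 - 16.7828*p^2 + 2.2704*p + 6.6564)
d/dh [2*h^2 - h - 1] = 4*h - 1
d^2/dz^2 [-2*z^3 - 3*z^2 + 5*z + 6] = -12*z - 6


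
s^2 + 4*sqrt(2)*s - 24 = (s - 2*sqrt(2))*(s + 6*sqrt(2))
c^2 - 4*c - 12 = (c - 6)*(c + 2)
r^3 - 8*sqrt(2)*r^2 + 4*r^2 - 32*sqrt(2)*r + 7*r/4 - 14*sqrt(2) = (r + 1/2)*(r + 7/2)*(r - 8*sqrt(2))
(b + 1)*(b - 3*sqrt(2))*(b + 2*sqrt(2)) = b^3 - sqrt(2)*b^2 + b^2 - 12*b - sqrt(2)*b - 12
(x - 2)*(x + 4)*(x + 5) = x^3 + 7*x^2 + 2*x - 40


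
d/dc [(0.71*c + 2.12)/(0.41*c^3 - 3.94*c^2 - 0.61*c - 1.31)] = (-0.5822*c^3 + 0.1898*c^2 + 16.7056*c + 0.3631)/(0.1681*c^6 - 3.2308*c^5 + 15.0234*c^4 + 3.7326*c^3 + 10.6949*c^2 + 1.5982*c + 1.7161)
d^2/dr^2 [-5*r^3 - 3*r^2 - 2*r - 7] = -30*r - 6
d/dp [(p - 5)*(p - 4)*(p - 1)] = 3*p^2 - 20*p + 29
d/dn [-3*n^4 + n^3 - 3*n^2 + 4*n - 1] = -12*n^3 + 3*n^2 - 6*n + 4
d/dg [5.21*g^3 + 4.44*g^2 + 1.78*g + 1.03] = 15.63*g^2 + 8.88*g + 1.78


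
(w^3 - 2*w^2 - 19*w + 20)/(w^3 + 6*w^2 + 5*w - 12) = (w - 5)/(w + 3)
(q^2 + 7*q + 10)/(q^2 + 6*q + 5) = (q + 2)/(q + 1)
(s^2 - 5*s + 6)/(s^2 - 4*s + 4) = (s - 3)/(s - 2)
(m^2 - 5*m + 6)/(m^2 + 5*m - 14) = (m - 3)/(m + 7)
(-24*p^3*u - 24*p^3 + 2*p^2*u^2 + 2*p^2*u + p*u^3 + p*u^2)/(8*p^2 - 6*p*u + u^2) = p*(-6*p*u - 6*p - u^2 - u)/(2*p - u)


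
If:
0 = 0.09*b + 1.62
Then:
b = -18.00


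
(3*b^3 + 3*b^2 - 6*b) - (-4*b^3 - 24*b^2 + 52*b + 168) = 7*b^3 + 27*b^2 - 58*b - 168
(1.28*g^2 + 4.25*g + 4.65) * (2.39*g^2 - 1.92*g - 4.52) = 3.0592*g^4 + 7.6999*g^3 - 2.8321*g^2 - 28.138*g - 21.018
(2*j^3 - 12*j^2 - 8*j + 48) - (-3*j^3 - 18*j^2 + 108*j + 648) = 5*j^3 + 6*j^2 - 116*j - 600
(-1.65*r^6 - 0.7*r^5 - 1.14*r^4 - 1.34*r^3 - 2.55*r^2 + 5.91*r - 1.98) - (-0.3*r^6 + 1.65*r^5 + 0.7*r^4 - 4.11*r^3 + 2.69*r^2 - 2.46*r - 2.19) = -1.35*r^6 - 2.35*r^5 - 1.84*r^4 + 2.77*r^3 - 5.24*r^2 + 8.37*r + 0.21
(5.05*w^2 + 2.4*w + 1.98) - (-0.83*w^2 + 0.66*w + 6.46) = 5.88*w^2 + 1.74*w - 4.48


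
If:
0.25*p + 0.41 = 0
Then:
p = -1.64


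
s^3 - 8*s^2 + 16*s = s*(s - 4)^2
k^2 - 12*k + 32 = (k - 8)*(k - 4)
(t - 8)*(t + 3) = t^2 - 5*t - 24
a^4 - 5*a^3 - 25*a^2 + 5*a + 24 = (a - 8)*(a - 1)*(a + 1)*(a + 3)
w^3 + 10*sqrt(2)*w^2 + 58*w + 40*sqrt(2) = (w + sqrt(2))*(w + 4*sqrt(2))*(w + 5*sqrt(2))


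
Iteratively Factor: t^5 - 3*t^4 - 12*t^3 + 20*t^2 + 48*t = (t - 4)*(t^4 + t^3 - 8*t^2 - 12*t) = (t - 4)*(t - 3)*(t^3 + 4*t^2 + 4*t) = t*(t - 4)*(t - 3)*(t^2 + 4*t + 4) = t*(t - 4)*(t - 3)*(t + 2)*(t + 2)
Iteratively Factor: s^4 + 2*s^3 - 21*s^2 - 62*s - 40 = (s + 1)*(s^3 + s^2 - 22*s - 40) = (s - 5)*(s + 1)*(s^2 + 6*s + 8) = (s - 5)*(s + 1)*(s + 2)*(s + 4)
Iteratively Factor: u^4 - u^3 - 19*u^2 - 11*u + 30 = (u - 5)*(u^3 + 4*u^2 + u - 6) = (u - 5)*(u - 1)*(u^2 + 5*u + 6) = (u - 5)*(u - 1)*(u + 2)*(u + 3)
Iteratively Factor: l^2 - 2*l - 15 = (l - 5)*(l + 3)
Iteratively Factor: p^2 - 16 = (p - 4)*(p + 4)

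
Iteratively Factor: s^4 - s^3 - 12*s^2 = (s + 3)*(s^3 - 4*s^2) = s*(s + 3)*(s^2 - 4*s) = s*(s - 4)*(s + 3)*(s)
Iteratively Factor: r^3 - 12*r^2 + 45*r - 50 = (r - 2)*(r^2 - 10*r + 25) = (r - 5)*(r - 2)*(r - 5)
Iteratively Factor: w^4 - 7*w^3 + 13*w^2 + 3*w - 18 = (w - 3)*(w^3 - 4*w^2 + w + 6) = (w - 3)*(w + 1)*(w^2 - 5*w + 6) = (w - 3)^2*(w + 1)*(w - 2)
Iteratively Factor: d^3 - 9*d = (d)*(d^2 - 9) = d*(d + 3)*(d - 3)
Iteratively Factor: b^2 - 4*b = (b)*(b - 4)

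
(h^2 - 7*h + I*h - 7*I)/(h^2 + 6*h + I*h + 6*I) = (h - 7)/(h + 6)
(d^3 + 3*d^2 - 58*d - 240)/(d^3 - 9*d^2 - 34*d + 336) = (d + 5)/(d - 7)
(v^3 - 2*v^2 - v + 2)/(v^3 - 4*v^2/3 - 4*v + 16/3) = 3*(v^2 - 1)/(3*v^2 + 2*v - 8)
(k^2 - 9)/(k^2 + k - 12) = (k + 3)/(k + 4)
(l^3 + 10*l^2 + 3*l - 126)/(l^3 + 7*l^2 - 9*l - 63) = (l + 6)/(l + 3)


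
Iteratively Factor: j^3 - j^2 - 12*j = (j + 3)*(j^2 - 4*j) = j*(j + 3)*(j - 4)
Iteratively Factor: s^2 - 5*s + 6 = (s - 2)*(s - 3)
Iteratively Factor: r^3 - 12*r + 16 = (r - 2)*(r^2 + 2*r - 8) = (r - 2)^2*(r + 4)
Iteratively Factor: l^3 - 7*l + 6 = (l - 2)*(l^2 + 2*l - 3) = (l - 2)*(l + 3)*(l - 1)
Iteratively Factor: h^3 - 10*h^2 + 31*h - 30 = (h - 5)*(h^2 - 5*h + 6) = (h - 5)*(h - 2)*(h - 3)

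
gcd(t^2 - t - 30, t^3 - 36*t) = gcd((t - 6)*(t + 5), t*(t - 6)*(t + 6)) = t - 6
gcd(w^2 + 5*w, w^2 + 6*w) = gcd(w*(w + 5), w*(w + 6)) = w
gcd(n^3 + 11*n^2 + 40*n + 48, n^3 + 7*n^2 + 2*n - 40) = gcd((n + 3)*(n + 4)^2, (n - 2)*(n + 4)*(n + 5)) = n + 4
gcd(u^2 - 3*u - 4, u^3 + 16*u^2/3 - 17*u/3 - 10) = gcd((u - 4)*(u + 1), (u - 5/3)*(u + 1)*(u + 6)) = u + 1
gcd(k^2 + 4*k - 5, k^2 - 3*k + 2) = k - 1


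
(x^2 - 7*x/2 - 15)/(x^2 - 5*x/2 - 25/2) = (x - 6)/(x - 5)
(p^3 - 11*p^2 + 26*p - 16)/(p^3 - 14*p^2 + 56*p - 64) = (p - 1)/(p - 4)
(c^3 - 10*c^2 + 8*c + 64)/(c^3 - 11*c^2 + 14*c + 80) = (c - 4)/(c - 5)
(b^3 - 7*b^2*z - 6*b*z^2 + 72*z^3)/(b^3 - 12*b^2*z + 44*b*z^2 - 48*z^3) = (-b - 3*z)/(-b + 2*z)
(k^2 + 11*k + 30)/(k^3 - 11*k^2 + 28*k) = (k^2 + 11*k + 30)/(k*(k^2 - 11*k + 28))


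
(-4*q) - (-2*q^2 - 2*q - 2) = 2*q^2 - 2*q + 2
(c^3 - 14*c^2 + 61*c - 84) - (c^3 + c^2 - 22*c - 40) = -15*c^2 + 83*c - 44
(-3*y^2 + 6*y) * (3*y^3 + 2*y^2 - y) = -9*y^5 + 12*y^4 + 15*y^3 - 6*y^2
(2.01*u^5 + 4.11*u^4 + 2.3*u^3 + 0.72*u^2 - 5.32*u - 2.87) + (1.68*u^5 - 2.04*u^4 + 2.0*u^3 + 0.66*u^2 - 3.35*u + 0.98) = 3.69*u^5 + 2.07*u^4 + 4.3*u^3 + 1.38*u^2 - 8.67*u - 1.89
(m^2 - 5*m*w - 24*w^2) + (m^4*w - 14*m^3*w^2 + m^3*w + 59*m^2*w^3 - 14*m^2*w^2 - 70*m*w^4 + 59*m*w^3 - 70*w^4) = m^4*w - 14*m^3*w^2 + m^3*w + 59*m^2*w^3 - 14*m^2*w^2 + m^2 - 70*m*w^4 + 59*m*w^3 - 5*m*w - 70*w^4 - 24*w^2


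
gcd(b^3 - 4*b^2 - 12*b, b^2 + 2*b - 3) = 1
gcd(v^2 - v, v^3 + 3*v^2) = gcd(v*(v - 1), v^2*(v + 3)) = v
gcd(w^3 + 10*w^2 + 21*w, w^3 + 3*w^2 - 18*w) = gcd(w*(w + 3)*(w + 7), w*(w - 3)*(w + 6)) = w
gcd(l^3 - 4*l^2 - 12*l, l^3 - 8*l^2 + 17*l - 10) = 1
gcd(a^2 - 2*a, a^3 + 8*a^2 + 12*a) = a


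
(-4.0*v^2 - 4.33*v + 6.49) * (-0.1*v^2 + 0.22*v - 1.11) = 0.4*v^4 - 0.447*v^3 + 2.8384*v^2 + 6.2341*v - 7.2039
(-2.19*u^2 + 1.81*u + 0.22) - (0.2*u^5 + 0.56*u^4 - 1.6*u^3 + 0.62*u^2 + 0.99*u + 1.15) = -0.2*u^5 - 0.56*u^4 + 1.6*u^3 - 2.81*u^2 + 0.82*u - 0.93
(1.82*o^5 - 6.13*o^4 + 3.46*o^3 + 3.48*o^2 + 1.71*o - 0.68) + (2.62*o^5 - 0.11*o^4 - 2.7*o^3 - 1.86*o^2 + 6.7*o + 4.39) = 4.44*o^5 - 6.24*o^4 + 0.76*o^3 + 1.62*o^2 + 8.41*o + 3.71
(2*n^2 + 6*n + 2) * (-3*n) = -6*n^3 - 18*n^2 - 6*n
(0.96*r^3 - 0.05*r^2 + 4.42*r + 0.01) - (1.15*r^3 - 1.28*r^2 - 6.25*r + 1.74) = -0.19*r^3 + 1.23*r^2 + 10.67*r - 1.73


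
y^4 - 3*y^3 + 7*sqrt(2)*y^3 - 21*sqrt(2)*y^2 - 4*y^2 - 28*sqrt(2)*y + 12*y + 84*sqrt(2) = (y - 3)*(y - 2)*(y + 2)*(y + 7*sqrt(2))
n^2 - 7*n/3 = n*(n - 7/3)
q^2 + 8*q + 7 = (q + 1)*(q + 7)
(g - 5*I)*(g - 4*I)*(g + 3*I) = g^3 - 6*I*g^2 + 7*g - 60*I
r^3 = r^3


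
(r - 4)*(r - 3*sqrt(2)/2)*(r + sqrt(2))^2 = r^4 - 4*r^3 + sqrt(2)*r^3/2 - 4*r^2 - 2*sqrt(2)*r^2 - 3*sqrt(2)*r + 16*r + 12*sqrt(2)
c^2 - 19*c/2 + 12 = (c - 8)*(c - 3/2)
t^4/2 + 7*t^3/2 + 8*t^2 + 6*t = t*(t/2 + 1)*(t + 2)*(t + 3)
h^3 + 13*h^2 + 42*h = h*(h + 6)*(h + 7)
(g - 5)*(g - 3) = g^2 - 8*g + 15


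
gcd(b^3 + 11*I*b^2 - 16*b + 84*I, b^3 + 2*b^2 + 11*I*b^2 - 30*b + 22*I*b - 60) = b + 6*I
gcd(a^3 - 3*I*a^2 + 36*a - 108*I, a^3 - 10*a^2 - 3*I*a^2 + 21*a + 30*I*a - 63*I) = a - 3*I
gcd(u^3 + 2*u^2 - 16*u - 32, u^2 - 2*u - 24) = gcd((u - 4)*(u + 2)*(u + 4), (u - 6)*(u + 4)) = u + 4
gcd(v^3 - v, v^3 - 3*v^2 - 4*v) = v^2 + v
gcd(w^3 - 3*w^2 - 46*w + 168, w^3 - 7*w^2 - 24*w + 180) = w - 6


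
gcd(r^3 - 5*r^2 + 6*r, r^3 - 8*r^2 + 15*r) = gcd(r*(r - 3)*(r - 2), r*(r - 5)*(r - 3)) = r^2 - 3*r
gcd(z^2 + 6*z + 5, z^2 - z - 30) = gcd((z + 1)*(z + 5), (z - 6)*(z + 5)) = z + 5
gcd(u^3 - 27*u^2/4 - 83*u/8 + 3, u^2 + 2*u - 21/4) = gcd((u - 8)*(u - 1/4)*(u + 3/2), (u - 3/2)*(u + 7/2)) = 1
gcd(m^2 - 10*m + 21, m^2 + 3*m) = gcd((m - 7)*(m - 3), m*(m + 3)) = 1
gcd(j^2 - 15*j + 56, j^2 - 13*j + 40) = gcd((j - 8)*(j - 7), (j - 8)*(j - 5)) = j - 8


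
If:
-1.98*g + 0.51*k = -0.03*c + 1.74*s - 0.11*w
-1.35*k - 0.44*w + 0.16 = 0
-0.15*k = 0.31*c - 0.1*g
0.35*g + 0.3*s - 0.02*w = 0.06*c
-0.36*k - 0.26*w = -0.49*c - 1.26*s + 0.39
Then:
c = -0.11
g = -0.37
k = -0.02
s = 0.43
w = 0.44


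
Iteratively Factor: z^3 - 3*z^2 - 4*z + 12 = (z - 3)*(z^2 - 4) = (z - 3)*(z + 2)*(z - 2)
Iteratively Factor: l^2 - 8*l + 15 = (l - 5)*(l - 3)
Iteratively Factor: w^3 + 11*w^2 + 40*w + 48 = (w + 4)*(w^2 + 7*w + 12) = (w + 4)^2*(w + 3)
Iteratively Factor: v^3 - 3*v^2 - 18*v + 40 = (v + 4)*(v^2 - 7*v + 10) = (v - 5)*(v + 4)*(v - 2)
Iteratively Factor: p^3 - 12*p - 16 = (p - 4)*(p^2 + 4*p + 4) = (p - 4)*(p + 2)*(p + 2)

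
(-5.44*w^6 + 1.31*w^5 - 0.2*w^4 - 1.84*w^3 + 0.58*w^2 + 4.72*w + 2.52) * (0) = 0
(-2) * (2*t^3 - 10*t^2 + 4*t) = -4*t^3 + 20*t^2 - 8*t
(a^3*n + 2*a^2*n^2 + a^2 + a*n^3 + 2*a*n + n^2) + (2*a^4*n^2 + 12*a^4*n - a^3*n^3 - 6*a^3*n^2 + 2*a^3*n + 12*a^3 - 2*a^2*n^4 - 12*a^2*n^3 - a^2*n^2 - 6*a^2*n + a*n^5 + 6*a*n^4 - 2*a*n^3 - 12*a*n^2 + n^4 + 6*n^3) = 2*a^4*n^2 + 12*a^4*n - a^3*n^3 - 6*a^3*n^2 + 3*a^3*n + 12*a^3 - 2*a^2*n^4 - 12*a^2*n^3 + a^2*n^2 - 6*a^2*n + a^2 + a*n^5 + 6*a*n^4 - a*n^3 - 12*a*n^2 + 2*a*n + n^4 + 6*n^3 + n^2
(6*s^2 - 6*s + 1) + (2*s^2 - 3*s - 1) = 8*s^2 - 9*s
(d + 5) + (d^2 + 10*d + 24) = d^2 + 11*d + 29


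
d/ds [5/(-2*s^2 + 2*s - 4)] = 5*(2*s - 1)/(2*(s^2 - s + 2)^2)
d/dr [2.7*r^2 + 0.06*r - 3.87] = 5.4*r + 0.06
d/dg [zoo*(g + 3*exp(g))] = zoo*(exp(g) + 1)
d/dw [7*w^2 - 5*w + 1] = 14*w - 5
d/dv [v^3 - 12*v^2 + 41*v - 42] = 3*v^2 - 24*v + 41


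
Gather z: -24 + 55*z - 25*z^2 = -25*z^2 + 55*z - 24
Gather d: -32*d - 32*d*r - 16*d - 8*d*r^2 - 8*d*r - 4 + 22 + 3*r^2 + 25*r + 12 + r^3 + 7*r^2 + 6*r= d*(-8*r^2 - 40*r - 48) + r^3 + 10*r^2 + 31*r + 30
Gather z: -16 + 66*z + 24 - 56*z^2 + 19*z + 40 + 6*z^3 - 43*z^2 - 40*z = 6*z^3 - 99*z^2 + 45*z + 48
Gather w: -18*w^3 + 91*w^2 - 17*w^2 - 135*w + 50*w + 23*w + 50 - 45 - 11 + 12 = -18*w^3 + 74*w^2 - 62*w + 6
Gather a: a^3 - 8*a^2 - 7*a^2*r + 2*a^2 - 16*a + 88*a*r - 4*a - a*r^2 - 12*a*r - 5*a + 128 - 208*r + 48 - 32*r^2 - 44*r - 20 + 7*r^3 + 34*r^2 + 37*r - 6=a^3 + a^2*(-7*r - 6) + a*(-r^2 + 76*r - 25) + 7*r^3 + 2*r^2 - 215*r + 150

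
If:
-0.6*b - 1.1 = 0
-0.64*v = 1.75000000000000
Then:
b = -1.83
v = -2.73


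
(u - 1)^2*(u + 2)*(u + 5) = u^4 + 5*u^3 - 3*u^2 - 13*u + 10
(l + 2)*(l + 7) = l^2 + 9*l + 14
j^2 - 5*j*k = j*(j - 5*k)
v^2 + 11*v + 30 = (v + 5)*(v + 6)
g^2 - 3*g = g*(g - 3)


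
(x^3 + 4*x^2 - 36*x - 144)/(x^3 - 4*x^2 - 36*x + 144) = (x + 4)/(x - 4)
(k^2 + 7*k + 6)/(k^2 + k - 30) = (k + 1)/(k - 5)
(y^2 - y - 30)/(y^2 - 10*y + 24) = (y + 5)/(y - 4)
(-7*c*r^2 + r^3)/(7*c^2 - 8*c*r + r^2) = r^2/(-c + r)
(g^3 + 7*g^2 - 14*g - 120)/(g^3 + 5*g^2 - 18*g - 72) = (g + 5)/(g + 3)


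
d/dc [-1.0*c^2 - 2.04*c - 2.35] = -2.0*c - 2.04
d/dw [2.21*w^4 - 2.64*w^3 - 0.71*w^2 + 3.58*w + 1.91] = 8.84*w^3 - 7.92*w^2 - 1.42*w + 3.58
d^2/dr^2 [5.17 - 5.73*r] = 0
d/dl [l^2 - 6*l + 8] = 2*l - 6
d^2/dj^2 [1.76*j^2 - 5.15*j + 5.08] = 3.52000000000000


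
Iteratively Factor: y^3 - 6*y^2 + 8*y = (y - 2)*(y^2 - 4*y) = y*(y - 2)*(y - 4)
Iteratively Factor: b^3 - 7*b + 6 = (b - 1)*(b^2 + b - 6) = (b - 1)*(b + 3)*(b - 2)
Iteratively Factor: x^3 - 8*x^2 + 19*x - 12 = (x - 3)*(x^2 - 5*x + 4) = (x - 4)*(x - 3)*(x - 1)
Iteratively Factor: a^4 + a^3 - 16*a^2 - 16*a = (a - 4)*(a^3 + 5*a^2 + 4*a) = (a - 4)*(a + 4)*(a^2 + a) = (a - 4)*(a + 1)*(a + 4)*(a)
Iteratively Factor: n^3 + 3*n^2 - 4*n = (n)*(n^2 + 3*n - 4) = n*(n - 1)*(n + 4)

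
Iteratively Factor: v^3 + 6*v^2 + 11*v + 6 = (v + 3)*(v^2 + 3*v + 2) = (v + 1)*(v + 3)*(v + 2)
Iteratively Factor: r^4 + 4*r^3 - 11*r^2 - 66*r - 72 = (r - 4)*(r^3 + 8*r^2 + 21*r + 18) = (r - 4)*(r + 3)*(r^2 + 5*r + 6) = (r - 4)*(r + 2)*(r + 3)*(r + 3)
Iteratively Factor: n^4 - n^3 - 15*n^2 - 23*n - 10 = (n + 1)*(n^3 - 2*n^2 - 13*n - 10) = (n + 1)^2*(n^2 - 3*n - 10) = (n - 5)*(n + 1)^2*(n + 2)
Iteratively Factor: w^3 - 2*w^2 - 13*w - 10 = (w + 2)*(w^2 - 4*w - 5) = (w + 1)*(w + 2)*(w - 5)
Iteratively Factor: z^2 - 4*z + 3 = (z - 1)*(z - 3)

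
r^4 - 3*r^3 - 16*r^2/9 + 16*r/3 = r*(r - 3)*(r - 4/3)*(r + 4/3)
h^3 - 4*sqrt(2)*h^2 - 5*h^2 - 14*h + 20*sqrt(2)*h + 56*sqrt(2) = (h - 7)*(h + 2)*(h - 4*sqrt(2))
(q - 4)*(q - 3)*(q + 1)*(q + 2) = q^4 - 4*q^3 - 7*q^2 + 22*q + 24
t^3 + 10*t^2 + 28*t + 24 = (t + 2)^2*(t + 6)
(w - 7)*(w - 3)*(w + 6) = w^3 - 4*w^2 - 39*w + 126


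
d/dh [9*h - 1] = 9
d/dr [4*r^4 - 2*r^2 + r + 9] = 16*r^3 - 4*r + 1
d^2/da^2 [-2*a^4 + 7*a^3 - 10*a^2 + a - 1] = -24*a^2 + 42*a - 20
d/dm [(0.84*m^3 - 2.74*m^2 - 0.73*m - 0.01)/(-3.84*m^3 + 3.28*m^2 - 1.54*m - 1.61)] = (-7.7664*m^4 - 8.1936*m^3 + 2.4416*m^2 + 8.8884*m + 1.1599)/(14.7456*m^6 - 25.1904*m^5 + 22.5856*m^4 + 2.2624*m^3 - 8.19*m^2 + 4.9588*m + 2.5921)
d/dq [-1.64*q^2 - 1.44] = -3.28*q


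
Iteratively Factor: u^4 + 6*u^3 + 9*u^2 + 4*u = (u)*(u^3 + 6*u^2 + 9*u + 4) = u*(u + 4)*(u^2 + 2*u + 1) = u*(u + 1)*(u + 4)*(u + 1)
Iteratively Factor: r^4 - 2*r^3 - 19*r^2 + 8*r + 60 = (r - 5)*(r^3 + 3*r^2 - 4*r - 12) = (r - 5)*(r + 2)*(r^2 + r - 6) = (r - 5)*(r + 2)*(r + 3)*(r - 2)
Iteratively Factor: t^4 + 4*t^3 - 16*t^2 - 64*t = (t + 4)*(t^3 - 16*t) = t*(t + 4)*(t^2 - 16) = t*(t - 4)*(t + 4)*(t + 4)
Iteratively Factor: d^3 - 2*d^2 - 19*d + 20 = (d + 4)*(d^2 - 6*d + 5) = (d - 1)*(d + 4)*(d - 5)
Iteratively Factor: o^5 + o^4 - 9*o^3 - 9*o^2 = (o + 3)*(o^4 - 2*o^3 - 3*o^2) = o*(o + 3)*(o^3 - 2*o^2 - 3*o) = o*(o + 1)*(o + 3)*(o^2 - 3*o) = o*(o - 3)*(o + 1)*(o + 3)*(o)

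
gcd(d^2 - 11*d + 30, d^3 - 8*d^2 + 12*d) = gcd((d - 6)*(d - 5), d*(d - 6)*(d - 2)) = d - 6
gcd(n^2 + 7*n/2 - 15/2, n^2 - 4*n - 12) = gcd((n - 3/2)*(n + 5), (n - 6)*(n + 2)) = 1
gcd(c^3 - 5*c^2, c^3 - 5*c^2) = c^3 - 5*c^2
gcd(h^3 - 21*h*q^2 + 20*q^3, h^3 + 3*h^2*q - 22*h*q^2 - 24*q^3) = -h + 4*q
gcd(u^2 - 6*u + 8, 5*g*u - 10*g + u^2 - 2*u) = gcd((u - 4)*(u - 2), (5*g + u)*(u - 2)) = u - 2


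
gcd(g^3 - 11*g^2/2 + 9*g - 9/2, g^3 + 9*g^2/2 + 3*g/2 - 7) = g - 1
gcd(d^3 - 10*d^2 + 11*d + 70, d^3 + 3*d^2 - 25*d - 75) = d - 5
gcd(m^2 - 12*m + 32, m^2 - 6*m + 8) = m - 4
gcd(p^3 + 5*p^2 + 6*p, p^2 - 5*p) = p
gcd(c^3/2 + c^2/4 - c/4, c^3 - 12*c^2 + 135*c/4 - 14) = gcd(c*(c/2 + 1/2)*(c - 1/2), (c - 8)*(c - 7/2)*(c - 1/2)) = c - 1/2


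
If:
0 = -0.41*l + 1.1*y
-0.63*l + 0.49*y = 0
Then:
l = 0.00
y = 0.00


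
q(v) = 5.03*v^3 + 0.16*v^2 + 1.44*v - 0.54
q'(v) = 15.09*v^2 + 0.32*v + 1.44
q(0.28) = -0.01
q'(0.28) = 2.71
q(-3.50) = -219.28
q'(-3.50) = 185.17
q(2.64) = 96.93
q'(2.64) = 107.46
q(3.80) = 283.25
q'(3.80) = 220.56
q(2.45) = 77.92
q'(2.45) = 92.80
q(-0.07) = -0.64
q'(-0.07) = 1.49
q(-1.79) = -31.45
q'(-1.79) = 49.22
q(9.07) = 3778.78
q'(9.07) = 1245.72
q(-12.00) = -8686.62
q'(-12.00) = 2170.56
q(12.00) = 8731.62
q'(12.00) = 2178.24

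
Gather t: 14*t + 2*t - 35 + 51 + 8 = 16*t + 24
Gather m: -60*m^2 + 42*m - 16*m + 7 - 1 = -60*m^2 + 26*m + 6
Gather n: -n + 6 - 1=5 - n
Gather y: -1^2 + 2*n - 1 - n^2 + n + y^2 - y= -n^2 + 3*n + y^2 - y - 2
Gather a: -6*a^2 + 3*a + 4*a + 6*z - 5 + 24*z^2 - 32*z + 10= -6*a^2 + 7*a + 24*z^2 - 26*z + 5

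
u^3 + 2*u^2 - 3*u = u*(u - 1)*(u + 3)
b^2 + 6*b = b*(b + 6)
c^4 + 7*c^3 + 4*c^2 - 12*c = c*(c - 1)*(c + 2)*(c + 6)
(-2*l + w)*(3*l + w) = -6*l^2 + l*w + w^2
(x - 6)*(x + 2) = x^2 - 4*x - 12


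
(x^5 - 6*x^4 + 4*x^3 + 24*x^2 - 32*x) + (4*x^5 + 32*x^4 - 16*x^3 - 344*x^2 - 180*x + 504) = 5*x^5 + 26*x^4 - 12*x^3 - 320*x^2 - 212*x + 504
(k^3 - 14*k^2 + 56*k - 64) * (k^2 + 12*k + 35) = k^5 - 2*k^4 - 77*k^3 + 118*k^2 + 1192*k - 2240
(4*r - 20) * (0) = 0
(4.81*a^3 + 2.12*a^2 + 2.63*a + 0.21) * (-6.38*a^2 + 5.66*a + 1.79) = -30.6878*a^5 + 13.699*a^4 + 3.8297*a^3 + 17.3408*a^2 + 5.8963*a + 0.3759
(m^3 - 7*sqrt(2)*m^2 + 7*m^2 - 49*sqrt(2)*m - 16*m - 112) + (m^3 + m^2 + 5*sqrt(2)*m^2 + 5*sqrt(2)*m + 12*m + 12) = 2*m^3 - 2*sqrt(2)*m^2 + 8*m^2 - 44*sqrt(2)*m - 4*m - 100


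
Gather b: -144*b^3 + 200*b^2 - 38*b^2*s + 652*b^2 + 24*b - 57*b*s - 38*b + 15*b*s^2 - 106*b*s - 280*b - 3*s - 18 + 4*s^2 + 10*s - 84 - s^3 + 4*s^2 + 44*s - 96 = -144*b^3 + b^2*(852 - 38*s) + b*(15*s^2 - 163*s - 294) - s^3 + 8*s^2 + 51*s - 198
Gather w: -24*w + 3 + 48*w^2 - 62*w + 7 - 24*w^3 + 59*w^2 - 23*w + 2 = -24*w^3 + 107*w^2 - 109*w + 12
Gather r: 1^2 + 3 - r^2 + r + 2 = -r^2 + r + 6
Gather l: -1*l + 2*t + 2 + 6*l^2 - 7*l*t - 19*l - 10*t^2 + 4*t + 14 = 6*l^2 + l*(-7*t - 20) - 10*t^2 + 6*t + 16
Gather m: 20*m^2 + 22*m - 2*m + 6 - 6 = 20*m^2 + 20*m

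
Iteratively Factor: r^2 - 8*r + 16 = (r - 4)*(r - 4)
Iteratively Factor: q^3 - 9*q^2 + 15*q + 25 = (q - 5)*(q^2 - 4*q - 5) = (q - 5)*(q + 1)*(q - 5)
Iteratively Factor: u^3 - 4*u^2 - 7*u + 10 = (u - 5)*(u^2 + u - 2) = (u - 5)*(u - 1)*(u + 2)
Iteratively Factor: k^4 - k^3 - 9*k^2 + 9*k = (k - 1)*(k^3 - 9*k) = (k - 1)*(k + 3)*(k^2 - 3*k) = k*(k - 1)*(k + 3)*(k - 3)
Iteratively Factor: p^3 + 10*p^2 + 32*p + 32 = (p + 4)*(p^2 + 6*p + 8) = (p + 2)*(p + 4)*(p + 4)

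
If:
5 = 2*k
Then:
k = 5/2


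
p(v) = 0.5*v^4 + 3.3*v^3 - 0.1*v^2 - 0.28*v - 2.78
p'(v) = 2.0*v^3 + 9.9*v^2 - 0.2*v - 0.28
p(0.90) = -0.38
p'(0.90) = 9.02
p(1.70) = 16.84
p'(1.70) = 37.82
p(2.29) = 49.43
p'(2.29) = 75.20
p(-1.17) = -6.94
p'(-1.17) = 10.30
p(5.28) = 867.31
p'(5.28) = 569.06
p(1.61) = 13.64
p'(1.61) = 33.41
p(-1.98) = -20.55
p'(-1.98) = 23.40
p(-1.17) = -6.94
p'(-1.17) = 10.30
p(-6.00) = -69.50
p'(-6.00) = -74.68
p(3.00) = 125.08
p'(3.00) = 142.22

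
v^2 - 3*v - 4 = (v - 4)*(v + 1)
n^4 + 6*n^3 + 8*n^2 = n^2*(n + 2)*(n + 4)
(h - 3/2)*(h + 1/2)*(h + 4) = h^3 + 3*h^2 - 19*h/4 - 3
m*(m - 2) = m^2 - 2*m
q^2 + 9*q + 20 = (q + 4)*(q + 5)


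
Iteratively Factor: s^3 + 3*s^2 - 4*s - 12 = (s - 2)*(s^2 + 5*s + 6) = (s - 2)*(s + 3)*(s + 2)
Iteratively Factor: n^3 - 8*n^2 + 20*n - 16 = (n - 4)*(n^2 - 4*n + 4) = (n - 4)*(n - 2)*(n - 2)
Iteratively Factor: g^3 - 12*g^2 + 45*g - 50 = (g - 2)*(g^2 - 10*g + 25) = (g - 5)*(g - 2)*(g - 5)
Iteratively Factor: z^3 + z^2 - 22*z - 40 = (z + 2)*(z^2 - z - 20) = (z - 5)*(z + 2)*(z + 4)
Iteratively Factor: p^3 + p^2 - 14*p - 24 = (p + 2)*(p^2 - p - 12) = (p + 2)*(p + 3)*(p - 4)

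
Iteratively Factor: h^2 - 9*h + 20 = (h - 5)*(h - 4)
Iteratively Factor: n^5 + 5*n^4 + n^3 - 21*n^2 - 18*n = (n - 2)*(n^4 + 7*n^3 + 15*n^2 + 9*n) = n*(n - 2)*(n^3 + 7*n^2 + 15*n + 9) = n*(n - 2)*(n + 1)*(n^2 + 6*n + 9) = n*(n - 2)*(n + 1)*(n + 3)*(n + 3)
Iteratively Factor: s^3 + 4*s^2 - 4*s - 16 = (s - 2)*(s^2 + 6*s + 8) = (s - 2)*(s + 2)*(s + 4)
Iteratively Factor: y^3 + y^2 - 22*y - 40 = (y + 2)*(y^2 - y - 20) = (y - 5)*(y + 2)*(y + 4)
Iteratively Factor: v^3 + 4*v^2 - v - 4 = (v - 1)*(v^2 + 5*v + 4) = (v - 1)*(v + 1)*(v + 4)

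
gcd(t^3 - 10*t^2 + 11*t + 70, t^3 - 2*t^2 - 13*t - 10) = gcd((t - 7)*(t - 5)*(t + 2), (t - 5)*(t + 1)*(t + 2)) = t^2 - 3*t - 10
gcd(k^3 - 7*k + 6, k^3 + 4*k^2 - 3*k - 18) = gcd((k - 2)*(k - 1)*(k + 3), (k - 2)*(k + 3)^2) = k^2 + k - 6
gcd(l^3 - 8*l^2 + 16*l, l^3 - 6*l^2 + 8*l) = l^2 - 4*l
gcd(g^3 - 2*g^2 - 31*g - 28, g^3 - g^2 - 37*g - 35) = g^2 - 6*g - 7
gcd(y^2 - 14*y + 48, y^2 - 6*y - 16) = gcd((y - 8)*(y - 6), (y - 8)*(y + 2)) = y - 8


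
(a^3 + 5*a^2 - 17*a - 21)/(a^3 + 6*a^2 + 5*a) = (a^2 + 4*a - 21)/(a*(a + 5))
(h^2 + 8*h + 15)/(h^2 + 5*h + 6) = (h + 5)/(h + 2)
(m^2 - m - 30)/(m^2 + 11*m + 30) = (m - 6)/(m + 6)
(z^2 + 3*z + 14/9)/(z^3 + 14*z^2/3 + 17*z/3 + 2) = (z + 7/3)/(z^2 + 4*z + 3)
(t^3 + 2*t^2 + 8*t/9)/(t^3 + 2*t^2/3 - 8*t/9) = (3*t + 2)/(3*t - 2)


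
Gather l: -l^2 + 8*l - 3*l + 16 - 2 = -l^2 + 5*l + 14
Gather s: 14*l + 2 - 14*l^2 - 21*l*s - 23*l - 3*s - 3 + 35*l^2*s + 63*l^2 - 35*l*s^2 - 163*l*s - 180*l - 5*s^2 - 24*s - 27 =49*l^2 - 189*l + s^2*(-35*l - 5) + s*(35*l^2 - 184*l - 27) - 28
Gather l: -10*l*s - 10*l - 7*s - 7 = l*(-10*s - 10) - 7*s - 7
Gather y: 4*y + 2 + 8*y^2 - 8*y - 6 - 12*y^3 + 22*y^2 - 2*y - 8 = -12*y^3 + 30*y^2 - 6*y - 12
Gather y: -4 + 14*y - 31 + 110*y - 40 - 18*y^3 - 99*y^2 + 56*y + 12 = -18*y^3 - 99*y^2 + 180*y - 63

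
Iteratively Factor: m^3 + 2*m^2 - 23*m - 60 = (m - 5)*(m^2 + 7*m + 12) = (m - 5)*(m + 3)*(m + 4)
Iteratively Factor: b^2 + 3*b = (b)*(b + 3)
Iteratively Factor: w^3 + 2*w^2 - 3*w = (w)*(w^2 + 2*w - 3) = w*(w + 3)*(w - 1)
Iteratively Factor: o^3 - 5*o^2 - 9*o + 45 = (o + 3)*(o^2 - 8*o + 15) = (o - 3)*(o + 3)*(o - 5)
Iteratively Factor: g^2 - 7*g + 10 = (g - 2)*(g - 5)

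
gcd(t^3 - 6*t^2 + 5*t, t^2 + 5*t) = t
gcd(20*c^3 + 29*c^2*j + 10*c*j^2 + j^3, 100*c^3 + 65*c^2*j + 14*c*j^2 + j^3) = 20*c^2 + 9*c*j + j^2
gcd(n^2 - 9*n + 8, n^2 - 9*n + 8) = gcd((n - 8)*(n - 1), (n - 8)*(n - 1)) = n^2 - 9*n + 8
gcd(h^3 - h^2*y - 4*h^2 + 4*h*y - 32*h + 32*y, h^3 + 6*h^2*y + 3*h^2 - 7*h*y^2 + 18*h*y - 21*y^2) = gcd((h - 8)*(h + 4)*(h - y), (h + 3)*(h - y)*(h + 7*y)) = -h + y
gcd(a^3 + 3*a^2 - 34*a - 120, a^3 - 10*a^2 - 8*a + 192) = a^2 - 2*a - 24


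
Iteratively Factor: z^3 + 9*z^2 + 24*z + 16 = (z + 4)*(z^2 + 5*z + 4) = (z + 1)*(z + 4)*(z + 4)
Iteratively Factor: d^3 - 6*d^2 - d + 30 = (d - 3)*(d^2 - 3*d - 10) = (d - 3)*(d + 2)*(d - 5)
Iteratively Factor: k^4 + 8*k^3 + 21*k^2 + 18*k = (k + 3)*(k^3 + 5*k^2 + 6*k) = (k + 3)^2*(k^2 + 2*k) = k*(k + 3)^2*(k + 2)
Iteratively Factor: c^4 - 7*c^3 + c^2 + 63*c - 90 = (c - 2)*(c^3 - 5*c^2 - 9*c + 45) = (c - 2)*(c + 3)*(c^2 - 8*c + 15) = (c - 3)*(c - 2)*(c + 3)*(c - 5)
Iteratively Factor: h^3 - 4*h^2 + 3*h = (h - 1)*(h^2 - 3*h) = (h - 3)*(h - 1)*(h)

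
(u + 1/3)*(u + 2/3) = u^2 + u + 2/9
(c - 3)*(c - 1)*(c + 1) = c^3 - 3*c^2 - c + 3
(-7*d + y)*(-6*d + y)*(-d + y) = -42*d^3 + 55*d^2*y - 14*d*y^2 + y^3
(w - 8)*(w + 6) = w^2 - 2*w - 48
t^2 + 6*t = t*(t + 6)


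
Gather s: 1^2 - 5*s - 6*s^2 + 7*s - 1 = -6*s^2 + 2*s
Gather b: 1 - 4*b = 1 - 4*b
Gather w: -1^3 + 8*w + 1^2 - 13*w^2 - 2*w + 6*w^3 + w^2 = 6*w^3 - 12*w^2 + 6*w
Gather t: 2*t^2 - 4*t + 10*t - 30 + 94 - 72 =2*t^2 + 6*t - 8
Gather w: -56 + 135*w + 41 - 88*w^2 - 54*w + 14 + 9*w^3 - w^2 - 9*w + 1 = 9*w^3 - 89*w^2 + 72*w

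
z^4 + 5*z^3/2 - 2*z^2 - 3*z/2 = z*(z - 1)*(z + 1/2)*(z + 3)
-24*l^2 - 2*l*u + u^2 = (-6*l + u)*(4*l + u)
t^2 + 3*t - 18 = (t - 3)*(t + 6)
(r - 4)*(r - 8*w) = r^2 - 8*r*w - 4*r + 32*w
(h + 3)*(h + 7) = h^2 + 10*h + 21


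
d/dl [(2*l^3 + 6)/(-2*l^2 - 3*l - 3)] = 2*(-3*l^2*(2*l^2 + 3*l + 3) + (4*l + 3)*(l^3 + 3))/(2*l^2 + 3*l + 3)^2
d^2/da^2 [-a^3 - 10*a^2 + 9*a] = -6*a - 20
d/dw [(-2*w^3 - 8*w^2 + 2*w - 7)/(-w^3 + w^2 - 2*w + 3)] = (-10*w^4 + 12*w^3 - 25*w^2 - 34*w - 8)/(w^6 - 2*w^5 + 5*w^4 - 10*w^3 + 10*w^2 - 12*w + 9)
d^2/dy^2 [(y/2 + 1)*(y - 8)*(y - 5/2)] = 3*y - 17/2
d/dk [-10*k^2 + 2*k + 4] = 2 - 20*k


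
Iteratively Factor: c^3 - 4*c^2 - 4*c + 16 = (c - 2)*(c^2 - 2*c - 8) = (c - 4)*(c - 2)*(c + 2)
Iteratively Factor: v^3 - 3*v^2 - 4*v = (v - 4)*(v^2 + v) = (v - 4)*(v + 1)*(v)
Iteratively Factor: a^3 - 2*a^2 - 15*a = (a - 5)*(a^2 + 3*a) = (a - 5)*(a + 3)*(a)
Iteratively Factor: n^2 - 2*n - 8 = (n - 4)*(n + 2)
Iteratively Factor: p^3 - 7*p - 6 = (p - 3)*(p^2 + 3*p + 2) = (p - 3)*(p + 2)*(p + 1)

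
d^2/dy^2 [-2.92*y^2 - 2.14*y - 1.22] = -5.84000000000000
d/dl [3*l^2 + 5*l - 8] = 6*l + 5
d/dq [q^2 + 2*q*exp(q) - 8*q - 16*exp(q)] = 2*q*exp(q) + 2*q - 14*exp(q) - 8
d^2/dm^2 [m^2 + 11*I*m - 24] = 2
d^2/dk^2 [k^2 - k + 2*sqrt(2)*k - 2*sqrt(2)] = 2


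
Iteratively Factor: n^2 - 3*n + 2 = (n - 2)*(n - 1)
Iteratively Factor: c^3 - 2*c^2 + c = (c)*(c^2 - 2*c + 1) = c*(c - 1)*(c - 1)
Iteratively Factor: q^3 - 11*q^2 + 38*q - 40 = (q - 2)*(q^2 - 9*q + 20) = (q - 5)*(q - 2)*(q - 4)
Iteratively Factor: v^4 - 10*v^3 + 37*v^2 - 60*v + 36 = (v - 3)*(v^3 - 7*v^2 + 16*v - 12) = (v - 3)^2*(v^2 - 4*v + 4) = (v - 3)^2*(v - 2)*(v - 2)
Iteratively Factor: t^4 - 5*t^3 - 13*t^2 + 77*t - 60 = (t + 4)*(t^3 - 9*t^2 + 23*t - 15) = (t - 5)*(t + 4)*(t^2 - 4*t + 3) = (t - 5)*(t - 3)*(t + 4)*(t - 1)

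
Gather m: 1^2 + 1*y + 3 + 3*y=4*y + 4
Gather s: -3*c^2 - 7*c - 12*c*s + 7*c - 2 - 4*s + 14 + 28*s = -3*c^2 + s*(24 - 12*c) + 12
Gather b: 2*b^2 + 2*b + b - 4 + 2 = 2*b^2 + 3*b - 2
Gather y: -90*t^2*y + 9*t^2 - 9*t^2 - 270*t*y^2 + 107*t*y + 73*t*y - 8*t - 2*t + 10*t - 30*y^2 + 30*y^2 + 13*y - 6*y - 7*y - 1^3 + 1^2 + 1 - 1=-270*t*y^2 + y*(-90*t^2 + 180*t)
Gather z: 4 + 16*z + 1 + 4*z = 20*z + 5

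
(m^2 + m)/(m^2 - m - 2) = m/(m - 2)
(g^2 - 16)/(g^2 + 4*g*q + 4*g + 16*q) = (g - 4)/(g + 4*q)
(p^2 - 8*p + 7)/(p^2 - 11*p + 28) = (p - 1)/(p - 4)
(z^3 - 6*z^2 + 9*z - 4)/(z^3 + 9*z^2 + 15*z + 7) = (z^3 - 6*z^2 + 9*z - 4)/(z^3 + 9*z^2 + 15*z + 7)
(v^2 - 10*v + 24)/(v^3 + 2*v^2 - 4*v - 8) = (v^2 - 10*v + 24)/(v^3 + 2*v^2 - 4*v - 8)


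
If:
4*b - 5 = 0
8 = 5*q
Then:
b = 5/4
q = 8/5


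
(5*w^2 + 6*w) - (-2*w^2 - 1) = 7*w^2 + 6*w + 1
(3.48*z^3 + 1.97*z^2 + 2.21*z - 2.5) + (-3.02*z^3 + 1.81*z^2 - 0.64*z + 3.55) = 0.46*z^3 + 3.78*z^2 + 1.57*z + 1.05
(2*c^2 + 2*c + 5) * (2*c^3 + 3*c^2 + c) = 4*c^5 + 10*c^4 + 18*c^3 + 17*c^2 + 5*c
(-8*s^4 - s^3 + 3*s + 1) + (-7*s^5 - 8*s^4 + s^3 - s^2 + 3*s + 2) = -7*s^5 - 16*s^4 - s^2 + 6*s + 3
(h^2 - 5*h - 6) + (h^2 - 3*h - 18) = 2*h^2 - 8*h - 24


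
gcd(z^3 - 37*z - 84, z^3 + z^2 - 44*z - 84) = z - 7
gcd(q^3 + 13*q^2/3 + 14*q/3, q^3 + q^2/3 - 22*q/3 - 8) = q + 2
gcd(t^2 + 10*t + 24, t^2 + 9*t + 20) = t + 4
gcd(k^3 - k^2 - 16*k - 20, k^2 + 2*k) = k + 2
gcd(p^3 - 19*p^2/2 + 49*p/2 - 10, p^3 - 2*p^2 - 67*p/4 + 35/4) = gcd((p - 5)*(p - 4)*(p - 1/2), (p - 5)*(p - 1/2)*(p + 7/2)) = p^2 - 11*p/2 + 5/2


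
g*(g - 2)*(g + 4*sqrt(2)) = g^3 - 2*g^2 + 4*sqrt(2)*g^2 - 8*sqrt(2)*g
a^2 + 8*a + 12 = (a + 2)*(a + 6)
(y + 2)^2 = y^2 + 4*y + 4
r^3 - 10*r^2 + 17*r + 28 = (r - 7)*(r - 4)*(r + 1)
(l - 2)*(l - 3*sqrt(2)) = l^2 - 3*sqrt(2)*l - 2*l + 6*sqrt(2)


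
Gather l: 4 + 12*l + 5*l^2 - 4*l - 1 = 5*l^2 + 8*l + 3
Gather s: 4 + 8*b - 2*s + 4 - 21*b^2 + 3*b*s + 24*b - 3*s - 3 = -21*b^2 + 32*b + s*(3*b - 5) + 5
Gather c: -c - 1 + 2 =1 - c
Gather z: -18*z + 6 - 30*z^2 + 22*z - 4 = -30*z^2 + 4*z + 2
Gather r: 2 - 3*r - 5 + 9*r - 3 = 6*r - 6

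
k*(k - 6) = k^2 - 6*k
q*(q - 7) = q^2 - 7*q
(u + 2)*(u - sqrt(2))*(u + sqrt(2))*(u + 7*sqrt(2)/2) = u^4 + 2*u^3 + 7*sqrt(2)*u^3/2 - 2*u^2 + 7*sqrt(2)*u^2 - 7*sqrt(2)*u - 4*u - 14*sqrt(2)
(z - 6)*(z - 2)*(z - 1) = z^3 - 9*z^2 + 20*z - 12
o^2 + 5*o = o*(o + 5)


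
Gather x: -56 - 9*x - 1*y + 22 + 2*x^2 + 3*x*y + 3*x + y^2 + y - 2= 2*x^2 + x*(3*y - 6) + y^2 - 36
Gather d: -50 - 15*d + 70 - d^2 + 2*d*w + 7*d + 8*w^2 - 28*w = -d^2 + d*(2*w - 8) + 8*w^2 - 28*w + 20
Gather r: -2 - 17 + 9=-10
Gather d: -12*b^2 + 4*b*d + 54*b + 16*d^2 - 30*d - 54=-12*b^2 + 54*b + 16*d^2 + d*(4*b - 30) - 54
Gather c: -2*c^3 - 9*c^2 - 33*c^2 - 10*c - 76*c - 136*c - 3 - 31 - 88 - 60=-2*c^3 - 42*c^2 - 222*c - 182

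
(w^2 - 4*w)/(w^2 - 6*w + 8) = w/(w - 2)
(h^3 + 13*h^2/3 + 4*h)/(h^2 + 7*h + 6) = h*(3*h^2 + 13*h + 12)/(3*(h^2 + 7*h + 6))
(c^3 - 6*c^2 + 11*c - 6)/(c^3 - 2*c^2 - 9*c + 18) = (c - 1)/(c + 3)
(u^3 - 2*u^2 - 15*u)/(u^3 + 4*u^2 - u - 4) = u*(u^2 - 2*u - 15)/(u^3 + 4*u^2 - u - 4)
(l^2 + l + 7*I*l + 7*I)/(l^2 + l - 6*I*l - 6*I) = (l + 7*I)/(l - 6*I)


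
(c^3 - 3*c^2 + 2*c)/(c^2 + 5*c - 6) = c*(c - 2)/(c + 6)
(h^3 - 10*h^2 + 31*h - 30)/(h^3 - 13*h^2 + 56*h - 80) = (h^2 - 5*h + 6)/(h^2 - 8*h + 16)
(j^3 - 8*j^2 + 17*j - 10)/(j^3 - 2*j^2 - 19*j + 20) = (j - 2)/(j + 4)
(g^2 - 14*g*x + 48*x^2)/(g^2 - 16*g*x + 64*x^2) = (-g + 6*x)/(-g + 8*x)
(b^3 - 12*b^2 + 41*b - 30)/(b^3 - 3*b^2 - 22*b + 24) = (b - 5)/(b + 4)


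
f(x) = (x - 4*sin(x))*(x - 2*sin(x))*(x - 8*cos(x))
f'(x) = (1 - 4*cos(x))*(x - 2*sin(x))*(x - 8*cos(x)) + (1 - 2*cos(x))*(x - 4*sin(x))*(x - 8*cos(x)) + (x - 4*sin(x))*(x - 2*sin(x))*(8*sin(x) + 1) = (x - 4*sin(x))*(x - 2*sin(x))*(8*sin(x) + 1) - (x - 4*sin(x))*(x - 8*cos(x))*(2*cos(x) - 1) - (x - 2*sin(x))*(x - 8*cos(x))*(4*cos(x) - 1)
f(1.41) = 0.18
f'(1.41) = 12.49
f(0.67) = -5.81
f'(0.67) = -6.42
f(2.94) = 58.55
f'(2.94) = 217.00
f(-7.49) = -218.03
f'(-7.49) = -150.05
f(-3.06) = 38.92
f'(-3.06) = -108.43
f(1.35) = -0.62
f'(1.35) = 14.13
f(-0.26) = -1.56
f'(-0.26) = 11.34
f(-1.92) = -0.06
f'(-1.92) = 2.94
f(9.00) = 979.04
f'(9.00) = 1214.76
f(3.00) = 72.28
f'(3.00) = 240.55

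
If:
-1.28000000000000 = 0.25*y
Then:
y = -5.12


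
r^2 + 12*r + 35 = (r + 5)*(r + 7)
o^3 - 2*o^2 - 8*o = o*(o - 4)*(o + 2)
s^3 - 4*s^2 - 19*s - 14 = (s - 7)*(s + 1)*(s + 2)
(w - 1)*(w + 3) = w^2 + 2*w - 3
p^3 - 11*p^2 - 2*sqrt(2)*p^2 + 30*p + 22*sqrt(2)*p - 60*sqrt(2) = (p - 6)*(p - 5)*(p - 2*sqrt(2))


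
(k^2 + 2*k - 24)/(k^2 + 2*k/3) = 3*(k^2 + 2*k - 24)/(k*(3*k + 2))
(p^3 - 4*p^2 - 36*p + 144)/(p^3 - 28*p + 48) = (p - 6)/(p - 2)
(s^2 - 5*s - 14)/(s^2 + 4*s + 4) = (s - 7)/(s + 2)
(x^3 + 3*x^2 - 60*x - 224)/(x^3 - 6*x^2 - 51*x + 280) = (x + 4)/(x - 5)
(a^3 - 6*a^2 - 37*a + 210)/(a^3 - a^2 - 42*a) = (a - 5)/a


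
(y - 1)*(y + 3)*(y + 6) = y^3 + 8*y^2 + 9*y - 18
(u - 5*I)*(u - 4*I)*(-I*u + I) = -I*u^3 - 9*u^2 + I*u^2 + 9*u + 20*I*u - 20*I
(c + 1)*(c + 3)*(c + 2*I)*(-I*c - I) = -I*c^4 + 2*c^3 - 5*I*c^3 + 10*c^2 - 7*I*c^2 + 14*c - 3*I*c + 6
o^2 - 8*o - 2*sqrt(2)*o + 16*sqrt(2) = (o - 8)*(o - 2*sqrt(2))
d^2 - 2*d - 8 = (d - 4)*(d + 2)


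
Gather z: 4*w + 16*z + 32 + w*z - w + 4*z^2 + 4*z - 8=3*w + 4*z^2 + z*(w + 20) + 24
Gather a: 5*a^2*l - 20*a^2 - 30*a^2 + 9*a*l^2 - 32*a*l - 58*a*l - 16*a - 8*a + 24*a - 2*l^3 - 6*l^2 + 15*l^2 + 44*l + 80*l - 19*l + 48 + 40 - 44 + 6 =a^2*(5*l - 50) + a*(9*l^2 - 90*l) - 2*l^3 + 9*l^2 + 105*l + 50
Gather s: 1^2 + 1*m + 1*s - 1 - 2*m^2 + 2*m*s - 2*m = -2*m^2 - m + s*(2*m + 1)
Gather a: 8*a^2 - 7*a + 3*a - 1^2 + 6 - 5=8*a^2 - 4*a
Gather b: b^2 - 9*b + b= b^2 - 8*b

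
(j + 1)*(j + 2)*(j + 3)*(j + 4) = j^4 + 10*j^3 + 35*j^2 + 50*j + 24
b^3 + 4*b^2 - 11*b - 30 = (b - 3)*(b + 2)*(b + 5)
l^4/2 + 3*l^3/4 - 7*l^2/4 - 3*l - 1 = (l/2 + 1/2)*(l - 2)*(l + 1/2)*(l + 2)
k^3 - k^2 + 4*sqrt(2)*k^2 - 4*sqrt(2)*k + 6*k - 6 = (k - 1)*(k + sqrt(2))*(k + 3*sqrt(2))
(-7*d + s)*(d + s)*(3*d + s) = -21*d^3 - 25*d^2*s - 3*d*s^2 + s^3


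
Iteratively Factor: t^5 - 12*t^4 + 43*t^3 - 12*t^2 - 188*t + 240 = (t - 3)*(t^4 - 9*t^3 + 16*t^2 + 36*t - 80) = (t - 5)*(t - 3)*(t^3 - 4*t^2 - 4*t + 16) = (t - 5)*(t - 3)*(t + 2)*(t^2 - 6*t + 8) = (t - 5)*(t - 4)*(t - 3)*(t + 2)*(t - 2)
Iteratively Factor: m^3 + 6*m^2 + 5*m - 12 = (m + 3)*(m^2 + 3*m - 4) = (m - 1)*(m + 3)*(m + 4)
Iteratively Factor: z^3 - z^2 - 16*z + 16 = (z + 4)*(z^2 - 5*z + 4) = (z - 4)*(z + 4)*(z - 1)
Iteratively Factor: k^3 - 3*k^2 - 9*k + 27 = (k - 3)*(k^2 - 9) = (k - 3)*(k + 3)*(k - 3)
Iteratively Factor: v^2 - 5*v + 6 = (v - 2)*(v - 3)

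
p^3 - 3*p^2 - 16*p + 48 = (p - 4)*(p - 3)*(p + 4)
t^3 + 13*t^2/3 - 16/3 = (t - 1)*(t + 4/3)*(t + 4)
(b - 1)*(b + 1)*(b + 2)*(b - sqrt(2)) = b^4 - sqrt(2)*b^3 + 2*b^3 - 2*sqrt(2)*b^2 - b^2 - 2*b + sqrt(2)*b + 2*sqrt(2)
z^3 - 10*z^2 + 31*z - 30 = (z - 5)*(z - 3)*(z - 2)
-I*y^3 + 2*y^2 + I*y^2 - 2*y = y*(y + 2*I)*(-I*y + I)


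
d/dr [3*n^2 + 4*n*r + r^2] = 4*n + 2*r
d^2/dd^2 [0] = 0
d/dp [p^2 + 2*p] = 2*p + 2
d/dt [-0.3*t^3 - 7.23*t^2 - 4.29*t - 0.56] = -0.9*t^2 - 14.46*t - 4.29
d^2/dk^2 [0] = 0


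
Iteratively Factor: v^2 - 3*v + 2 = (v - 2)*(v - 1)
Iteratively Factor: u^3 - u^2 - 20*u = (u)*(u^2 - u - 20) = u*(u + 4)*(u - 5)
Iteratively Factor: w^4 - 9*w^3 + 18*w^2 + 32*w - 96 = (w - 4)*(w^3 - 5*w^2 - 2*w + 24) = (w - 4)*(w - 3)*(w^2 - 2*w - 8) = (w - 4)*(w - 3)*(w + 2)*(w - 4)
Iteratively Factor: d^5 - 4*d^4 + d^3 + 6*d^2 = (d + 1)*(d^4 - 5*d^3 + 6*d^2) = d*(d + 1)*(d^3 - 5*d^2 + 6*d) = d*(d - 3)*(d + 1)*(d^2 - 2*d) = d*(d - 3)*(d - 2)*(d + 1)*(d)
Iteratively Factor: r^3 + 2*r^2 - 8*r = (r - 2)*(r^2 + 4*r) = r*(r - 2)*(r + 4)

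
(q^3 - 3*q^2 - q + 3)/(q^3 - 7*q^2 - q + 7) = (q - 3)/(q - 7)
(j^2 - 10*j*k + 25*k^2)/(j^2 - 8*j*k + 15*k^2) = (j - 5*k)/(j - 3*k)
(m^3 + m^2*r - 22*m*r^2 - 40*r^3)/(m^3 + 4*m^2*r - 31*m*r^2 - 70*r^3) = (m + 4*r)/(m + 7*r)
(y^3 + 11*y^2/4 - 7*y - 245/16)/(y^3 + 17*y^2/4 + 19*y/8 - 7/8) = (8*y^2 - 6*y - 35)/(2*(4*y^2 + 3*y - 1))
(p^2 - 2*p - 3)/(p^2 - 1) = (p - 3)/(p - 1)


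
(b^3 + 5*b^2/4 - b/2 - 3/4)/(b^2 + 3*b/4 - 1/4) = (4*b^2 + b - 3)/(4*b - 1)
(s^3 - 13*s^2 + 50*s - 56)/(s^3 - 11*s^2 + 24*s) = (s^3 - 13*s^2 + 50*s - 56)/(s*(s^2 - 11*s + 24))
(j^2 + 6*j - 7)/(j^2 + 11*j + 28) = (j - 1)/(j + 4)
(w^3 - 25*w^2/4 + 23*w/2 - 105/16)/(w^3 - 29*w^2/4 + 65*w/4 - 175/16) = (2*w - 3)/(2*w - 5)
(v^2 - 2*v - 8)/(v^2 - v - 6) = (v - 4)/(v - 3)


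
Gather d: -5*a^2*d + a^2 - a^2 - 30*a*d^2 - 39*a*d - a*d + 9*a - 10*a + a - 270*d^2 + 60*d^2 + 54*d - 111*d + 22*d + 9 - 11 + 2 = d^2*(-30*a - 210) + d*(-5*a^2 - 40*a - 35)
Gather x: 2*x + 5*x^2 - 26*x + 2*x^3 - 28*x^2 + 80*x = 2*x^3 - 23*x^2 + 56*x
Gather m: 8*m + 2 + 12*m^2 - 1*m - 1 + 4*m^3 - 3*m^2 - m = 4*m^3 + 9*m^2 + 6*m + 1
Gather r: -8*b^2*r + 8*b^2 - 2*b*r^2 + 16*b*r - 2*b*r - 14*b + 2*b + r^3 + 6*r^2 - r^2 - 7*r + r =8*b^2 - 12*b + r^3 + r^2*(5 - 2*b) + r*(-8*b^2 + 14*b - 6)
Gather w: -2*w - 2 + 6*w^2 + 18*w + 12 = 6*w^2 + 16*w + 10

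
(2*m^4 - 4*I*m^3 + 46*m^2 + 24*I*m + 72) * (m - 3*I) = 2*m^5 - 10*I*m^4 + 34*m^3 - 114*I*m^2 + 144*m - 216*I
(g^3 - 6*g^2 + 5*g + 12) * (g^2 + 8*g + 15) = g^5 + 2*g^4 - 28*g^3 - 38*g^2 + 171*g + 180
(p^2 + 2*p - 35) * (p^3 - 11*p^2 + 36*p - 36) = p^5 - 9*p^4 - 21*p^3 + 421*p^2 - 1332*p + 1260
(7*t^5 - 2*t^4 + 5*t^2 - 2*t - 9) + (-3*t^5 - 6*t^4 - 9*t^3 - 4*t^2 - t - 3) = 4*t^5 - 8*t^4 - 9*t^3 + t^2 - 3*t - 12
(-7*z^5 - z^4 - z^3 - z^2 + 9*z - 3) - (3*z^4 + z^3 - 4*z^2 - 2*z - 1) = -7*z^5 - 4*z^4 - 2*z^3 + 3*z^2 + 11*z - 2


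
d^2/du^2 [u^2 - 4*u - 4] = 2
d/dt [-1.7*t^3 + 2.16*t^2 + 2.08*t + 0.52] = -5.1*t^2 + 4.32*t + 2.08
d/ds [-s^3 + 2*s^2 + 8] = s*(4 - 3*s)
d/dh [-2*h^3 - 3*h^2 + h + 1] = -6*h^2 - 6*h + 1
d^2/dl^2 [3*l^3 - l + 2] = 18*l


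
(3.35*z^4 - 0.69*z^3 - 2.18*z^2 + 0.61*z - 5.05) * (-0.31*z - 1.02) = -1.0385*z^5 - 3.2031*z^4 + 1.3796*z^3 + 2.0345*z^2 + 0.9433*z + 5.151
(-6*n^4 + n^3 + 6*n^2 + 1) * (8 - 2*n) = 12*n^5 - 50*n^4 - 4*n^3 + 48*n^2 - 2*n + 8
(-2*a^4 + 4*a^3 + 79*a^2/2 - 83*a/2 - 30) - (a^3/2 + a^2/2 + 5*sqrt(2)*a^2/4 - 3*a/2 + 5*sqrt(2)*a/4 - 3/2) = -2*a^4 + 7*a^3/2 - 5*sqrt(2)*a^2/4 + 39*a^2 - 40*a - 5*sqrt(2)*a/4 - 57/2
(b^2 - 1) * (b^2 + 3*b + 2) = b^4 + 3*b^3 + b^2 - 3*b - 2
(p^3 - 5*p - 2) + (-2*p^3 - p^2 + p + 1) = -p^3 - p^2 - 4*p - 1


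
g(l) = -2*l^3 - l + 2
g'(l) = -6*l^2 - 1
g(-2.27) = 27.66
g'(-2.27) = -31.92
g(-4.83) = 232.19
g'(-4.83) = -140.97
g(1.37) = -4.51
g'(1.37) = -12.26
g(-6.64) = 594.15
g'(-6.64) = -265.54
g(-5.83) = 404.14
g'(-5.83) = -204.93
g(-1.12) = 5.93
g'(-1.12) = -8.53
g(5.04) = -259.09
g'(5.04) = -153.41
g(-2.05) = 21.28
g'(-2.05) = -26.22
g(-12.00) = 3470.00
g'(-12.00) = -865.00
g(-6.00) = 440.00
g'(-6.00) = -217.00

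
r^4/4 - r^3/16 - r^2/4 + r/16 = r*(r/4 + 1/4)*(r - 1)*(r - 1/4)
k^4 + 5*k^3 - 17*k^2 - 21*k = k*(k - 3)*(k + 1)*(k + 7)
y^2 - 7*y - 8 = (y - 8)*(y + 1)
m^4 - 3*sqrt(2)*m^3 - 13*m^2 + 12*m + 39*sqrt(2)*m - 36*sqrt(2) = (m - 3)*(m - 1)*(m + 4)*(m - 3*sqrt(2))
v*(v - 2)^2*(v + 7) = v^4 + 3*v^3 - 24*v^2 + 28*v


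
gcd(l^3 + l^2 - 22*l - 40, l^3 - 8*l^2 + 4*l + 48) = l + 2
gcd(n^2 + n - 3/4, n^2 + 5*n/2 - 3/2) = n - 1/2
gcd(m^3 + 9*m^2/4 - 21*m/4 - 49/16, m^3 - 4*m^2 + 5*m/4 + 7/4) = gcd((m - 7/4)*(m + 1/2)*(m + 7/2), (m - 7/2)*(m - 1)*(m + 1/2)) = m + 1/2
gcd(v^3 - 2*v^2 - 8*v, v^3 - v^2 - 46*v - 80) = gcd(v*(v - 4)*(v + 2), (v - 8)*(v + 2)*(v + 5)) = v + 2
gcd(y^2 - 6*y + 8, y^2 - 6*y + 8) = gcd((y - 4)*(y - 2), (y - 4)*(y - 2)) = y^2 - 6*y + 8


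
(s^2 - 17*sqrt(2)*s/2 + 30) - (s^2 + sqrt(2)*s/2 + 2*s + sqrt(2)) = -9*sqrt(2)*s - 2*s - sqrt(2) + 30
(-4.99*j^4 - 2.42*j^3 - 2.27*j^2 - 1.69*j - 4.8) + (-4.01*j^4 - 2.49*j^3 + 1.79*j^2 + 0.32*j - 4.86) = -9.0*j^4 - 4.91*j^3 - 0.48*j^2 - 1.37*j - 9.66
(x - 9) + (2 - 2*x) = -x - 7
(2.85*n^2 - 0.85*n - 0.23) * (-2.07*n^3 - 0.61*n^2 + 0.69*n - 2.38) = -5.8995*n^5 + 0.0209999999999999*n^4 + 2.9611*n^3 - 7.2292*n^2 + 1.8643*n + 0.5474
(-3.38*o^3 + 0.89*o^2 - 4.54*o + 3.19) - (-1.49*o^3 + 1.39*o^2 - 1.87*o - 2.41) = -1.89*o^3 - 0.5*o^2 - 2.67*o + 5.6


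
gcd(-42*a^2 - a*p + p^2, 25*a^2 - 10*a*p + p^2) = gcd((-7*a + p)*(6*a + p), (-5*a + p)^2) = 1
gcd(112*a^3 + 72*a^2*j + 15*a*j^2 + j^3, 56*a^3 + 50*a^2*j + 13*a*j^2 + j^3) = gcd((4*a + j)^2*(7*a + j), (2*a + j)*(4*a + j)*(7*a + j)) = 28*a^2 + 11*a*j + j^2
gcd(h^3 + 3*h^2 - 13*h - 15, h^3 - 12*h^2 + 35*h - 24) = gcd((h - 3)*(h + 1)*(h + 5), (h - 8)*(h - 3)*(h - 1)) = h - 3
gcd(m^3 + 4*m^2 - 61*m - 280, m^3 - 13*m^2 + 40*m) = m - 8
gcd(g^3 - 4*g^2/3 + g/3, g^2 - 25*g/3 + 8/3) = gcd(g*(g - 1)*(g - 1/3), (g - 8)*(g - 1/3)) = g - 1/3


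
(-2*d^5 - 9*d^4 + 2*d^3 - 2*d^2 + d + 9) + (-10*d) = -2*d^5 - 9*d^4 + 2*d^3 - 2*d^2 - 9*d + 9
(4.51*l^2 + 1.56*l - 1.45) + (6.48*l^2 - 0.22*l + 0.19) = 10.99*l^2 + 1.34*l - 1.26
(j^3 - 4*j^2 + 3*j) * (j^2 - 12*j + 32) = j^5 - 16*j^4 + 83*j^3 - 164*j^2 + 96*j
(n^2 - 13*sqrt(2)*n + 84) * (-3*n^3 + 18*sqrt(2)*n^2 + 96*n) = -3*n^5 + 57*sqrt(2)*n^4 - 624*n^3 + 264*sqrt(2)*n^2 + 8064*n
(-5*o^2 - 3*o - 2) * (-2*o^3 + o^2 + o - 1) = 10*o^5 + o^4 - 4*o^3 + o + 2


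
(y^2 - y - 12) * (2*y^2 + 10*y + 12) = 2*y^4 + 8*y^3 - 22*y^2 - 132*y - 144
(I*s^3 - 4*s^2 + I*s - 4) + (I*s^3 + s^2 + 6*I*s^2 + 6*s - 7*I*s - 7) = 2*I*s^3 - 3*s^2 + 6*I*s^2 + 6*s - 6*I*s - 11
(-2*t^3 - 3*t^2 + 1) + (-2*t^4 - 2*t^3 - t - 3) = -2*t^4 - 4*t^3 - 3*t^2 - t - 2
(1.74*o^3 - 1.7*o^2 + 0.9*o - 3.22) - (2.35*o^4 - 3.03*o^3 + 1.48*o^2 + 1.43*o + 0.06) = -2.35*o^4 + 4.77*o^3 - 3.18*o^2 - 0.53*o - 3.28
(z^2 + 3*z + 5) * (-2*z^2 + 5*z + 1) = -2*z^4 - z^3 + 6*z^2 + 28*z + 5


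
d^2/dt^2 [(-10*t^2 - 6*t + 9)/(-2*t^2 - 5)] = 8*(6*t^3 - 102*t^2 - 45*t + 85)/(8*t^6 + 60*t^4 + 150*t^2 + 125)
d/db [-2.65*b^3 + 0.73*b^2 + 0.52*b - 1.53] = -7.95*b^2 + 1.46*b + 0.52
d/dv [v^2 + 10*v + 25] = 2*v + 10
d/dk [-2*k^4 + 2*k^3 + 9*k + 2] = -8*k^3 + 6*k^2 + 9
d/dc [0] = 0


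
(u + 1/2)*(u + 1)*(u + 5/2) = u^3 + 4*u^2 + 17*u/4 + 5/4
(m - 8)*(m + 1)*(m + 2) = m^3 - 5*m^2 - 22*m - 16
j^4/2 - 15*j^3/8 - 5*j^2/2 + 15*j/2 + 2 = (j/2 + 1)*(j - 4)*(j - 2)*(j + 1/4)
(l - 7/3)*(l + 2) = l^2 - l/3 - 14/3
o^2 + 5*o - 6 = (o - 1)*(o + 6)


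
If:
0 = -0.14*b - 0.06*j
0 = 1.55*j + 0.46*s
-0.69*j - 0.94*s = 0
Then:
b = 0.00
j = 0.00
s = 0.00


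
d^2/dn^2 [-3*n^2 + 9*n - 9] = -6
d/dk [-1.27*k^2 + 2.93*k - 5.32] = 2.93 - 2.54*k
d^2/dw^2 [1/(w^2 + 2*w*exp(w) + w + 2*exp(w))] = 2*(-(w*exp(w) + 3*exp(w) + 1)*(w^2 + 2*w*exp(w) + w + 2*exp(w)) + (2*w*exp(w) + 2*w + 4*exp(w) + 1)^2)/(w^2 + 2*w*exp(w) + w + 2*exp(w))^3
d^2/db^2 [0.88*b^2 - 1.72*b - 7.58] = 1.76000000000000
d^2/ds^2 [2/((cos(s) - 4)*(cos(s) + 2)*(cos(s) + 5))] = 6*(-8*(1 - cos(s)^2)^2 + 4*sin(s)^6 + cos(s)^6 - 11*cos(s)^5 - 50*cos(s)^3 - 290*cos(s)^2 + 212*cos(s) + 300)/((cos(s) - 4)^3*(cos(s) + 2)^3*(cos(s) + 5)^3)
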